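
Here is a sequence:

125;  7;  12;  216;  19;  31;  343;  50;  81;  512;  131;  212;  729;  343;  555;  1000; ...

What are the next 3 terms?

Reading positions in blocks of 3 reveals the pattern ABB — 2 tracks woven together.
Track A: 125, 216, 343, 512, 729, 1000 — perfect cubes starting at 5³.
Track B: 7, 12, 19, 31, 50, 81, 131, 212, 343, 555 — a Fibonacci-like recurrence a_n = a_{n-1} + a_{n-2}.
The 17th slot belongs to track B; its 11th term is 898.
Term 18 comes from track B (its 12th entry): 1453.
Term 19 comes from track A (its 7th entry): 1331.

898, 1453, 1331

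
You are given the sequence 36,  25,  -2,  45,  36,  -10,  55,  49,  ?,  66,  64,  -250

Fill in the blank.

-50

Split by position mod 3: positions 1, 4, 7, … form one track, and each other residue class forms its own.
Stream A: 36, 45, 55, 66. Triangular numbers starting at T_8.
Stream B: 25, 36, 49, 64. Consecutive squares n² from n = 5.
Stream C: -2, -10, ?, -250. Geometric, ×5 each step.
Stream C's pattern makes the blank -50.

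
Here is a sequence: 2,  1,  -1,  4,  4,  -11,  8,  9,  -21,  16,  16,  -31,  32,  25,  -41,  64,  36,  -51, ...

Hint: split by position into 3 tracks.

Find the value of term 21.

-61

Split by position mod 3: positions 1, 4, 7, … form one track, and each other residue class forms its own.
Stream A: 2, 4, 8, 16, 32, 64 — multiplying by 2 each time.
Stream B: 1, 4, 9, 16, 25, 36 — the squares 1², 2², 3², ….
Stream C: -1, -11, -21, -31, -41, -51 — arithmetic, step −10.
Term 21 comes from stream C (its 7th entry): -61.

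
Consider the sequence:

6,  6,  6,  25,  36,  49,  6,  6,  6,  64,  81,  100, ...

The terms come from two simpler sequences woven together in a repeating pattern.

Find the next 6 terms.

6, 6, 6, 121, 144, 169

Positions follow the repeating pattern AAABBB; grouping by letter gives 2 tracks.
Subsequence A is 6, 6, 6, 6, 6, 6, which is constant 6.
Subsequence B is 25, 36, 49, 64, 81, 100, which is perfect squares starting at 5².
The 13th slot belongs to subsequence A; its 7th term is 6.
Position 14 → subsequence A, term 8 = 6.
Position 15 → subsequence A, term 9 = 6.
Term 16 comes from subsequence B (its 7th entry): 121.
Position 17 falls in subsequence B as its term 8, giving 144.
Term 18 comes from subsequence B (its 9th entry): 169.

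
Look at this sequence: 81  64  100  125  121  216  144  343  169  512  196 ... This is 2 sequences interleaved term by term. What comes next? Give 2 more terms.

Split by position mod 2 into 2 tracks.
Track A: 81, 100, 121, 144, 169, 196 (consecutive squares n² from n = 9).
Track B: 64, 125, 216, 343, 512 (consecutive cubes n³ from n = 4).
Position 12 → track B, term 6 = 729.
Position 13 falls in track A as its term 7, giving 225.

729, 225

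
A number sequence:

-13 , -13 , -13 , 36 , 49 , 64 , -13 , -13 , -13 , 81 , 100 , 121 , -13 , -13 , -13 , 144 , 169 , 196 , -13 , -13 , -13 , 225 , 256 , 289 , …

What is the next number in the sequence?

Positions follow the repeating pattern AAABBB; grouping by letter gives 2 tracks.
Track A: -13, -13, -13, -13, -13, -13, -13, -13, -13, -13, -13, -13 (constant -13).
Track B: 36, 49, 64, 81, 100, 121, 144, 169, 196, 225, 256, 289 (perfect squares starting at 6²).
Position 25 falls in track A as its term 13, giving -13.

-13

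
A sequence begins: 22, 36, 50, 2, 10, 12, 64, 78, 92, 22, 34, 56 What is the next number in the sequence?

Positions follow the repeating pattern AAABBB; grouping by letter gives 2 tracks.
Track A: 22, 36, 50, 64, 78, 92 — adding 14 each time.
Track B: 2, 10, 12, 22, 34, 56 — each term equals the sum of the previous two.
Position 13 → track A, term 7 = 106.

106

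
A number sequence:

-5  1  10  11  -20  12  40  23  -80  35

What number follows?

160

The terms cycle through 2 interleaved subsequences.
Track A = -5, 10, -20, 40, -80: multiplying by -2 each time.
Track B = 1, 11, 12, 23, 35: each term equals the sum of the previous two.
Term 11 comes from track A (its 6th entry): 160.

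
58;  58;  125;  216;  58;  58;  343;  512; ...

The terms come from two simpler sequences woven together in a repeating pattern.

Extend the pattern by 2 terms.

58, 58

The slot pattern repeats as AABB (period 4), so there are 2 interleaved tracks.
Track A: 58, 58, 58, 58 — constant 58.
Track B: 125, 216, 343, 512 — the cubes 5³, 6³, 7³, ….
Position 9 falls in track A as its term 5, giving 58.
Position 10 → track A, term 6 = 58.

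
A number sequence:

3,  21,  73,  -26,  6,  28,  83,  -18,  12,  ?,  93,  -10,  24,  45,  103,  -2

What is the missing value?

The terms cycle through 4 interleaved subsequences.
Subsequence A is 3, 6, 12, 24, which is multiplying by 2 each time.
Subsequence B is 21, 28, ?, 45, which is the triangular numbers T_6, T_7, ….
Subsequence C is 73, 83, 93, 103, which is adding 10 each time.
Subsequence D is -26, -18, -10, -2, which is adding 8 each time.
Filling subsequence B at index 3 by its rule yields 36.

36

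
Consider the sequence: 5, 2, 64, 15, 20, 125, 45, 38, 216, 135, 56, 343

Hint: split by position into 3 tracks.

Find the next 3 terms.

405, 74, 512

Split by position mod 3 into 3 tracks.
Subsequence A: 5, 15, 45, 135. A geometric progression (common ratio 3).
Subsequence B: 2, 20, 38, 56. Arithmetic with common difference +18.
Subsequence C: 64, 125, 216, 343. Consecutive cubes n³ from n = 4.
Position 13 → subsequence A, term 5 = 405.
Term 14 comes from subsequence B (its 5th entry): 74.
Position 15 falls in subsequence C as its term 5, giving 512.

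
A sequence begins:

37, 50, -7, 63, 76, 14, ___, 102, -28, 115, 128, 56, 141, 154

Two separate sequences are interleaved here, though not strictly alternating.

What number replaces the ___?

89

The slot pattern repeats as AAB (period 3), so there are 2 interleaved tracks.
Subsequence A: 37, 50, 63, 76, ?, 102, 115, 128, 141, 154 (arithmetic, step +13).
Subsequence B: -7, 14, -28, 56 (geometric with ratio -2).
Subsequence A's pattern makes the blank 89.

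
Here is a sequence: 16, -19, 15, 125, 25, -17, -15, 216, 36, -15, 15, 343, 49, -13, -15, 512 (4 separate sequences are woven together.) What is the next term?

64

Split by position mod 4: positions 1, 5, 9, … form one track, and each other residue class forms its own.
Stream A: 16, 25, 36, 49 — the squares 4², 5², 6², ….
Stream B: -19, -17, -15, -13 — adding 2 each time.
Stream C: 15, -15, 15, -15 — the oscillation 15·(−1)^(n+1).
Stream D: 125, 216, 343, 512 — consecutive cubes n³ from n = 5.
Term 17 comes from stream A (its 5th entry): 64.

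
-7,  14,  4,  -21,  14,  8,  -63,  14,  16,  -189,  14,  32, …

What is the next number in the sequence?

-567

Split by position mod 3 into 3 tracks.
Track A = -7, -21, -63, -189: geometric, ×3 each step.
Track B = 14, 14, 14, 14: the constant sequence 14.
Track C = 4, 8, 16, 32: successive powers of 2.
Position 13 falls in track A as its term 5, giving -567.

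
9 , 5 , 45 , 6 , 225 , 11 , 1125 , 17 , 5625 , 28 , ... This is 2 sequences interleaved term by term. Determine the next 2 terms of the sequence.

28125, 45

Taking every 2nd term gives 2 separate tracks.
Stream A: 9, 45, 225, 1125, 5625 (a geometric progression (common ratio 5)).
Stream B: 5, 6, 11, 17, 28 (Fibonacci-style (each term is the sum of the two before it)).
Position 11 → stream A, term 6 = 28125.
Position 12 falls in stream B as its term 6, giving 45.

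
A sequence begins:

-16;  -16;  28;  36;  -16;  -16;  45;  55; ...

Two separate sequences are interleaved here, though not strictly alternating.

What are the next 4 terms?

The slot pattern repeats as AABB (period 4), so there are 2 interleaved tracks.
Track A: -16, -16, -16, -16 — the constant sequence -16.
Track B: 28, 36, 45, 55 — the triangular numbers T_7, T_8, ….
Position 9 → track A, term 5 = -16.
Term 10 comes from track A (its 6th entry): -16.
Position 11 → track B, term 5 = 66.
Position 12 falls in track B as its term 6, giving 78.

-16, -16, 66, 78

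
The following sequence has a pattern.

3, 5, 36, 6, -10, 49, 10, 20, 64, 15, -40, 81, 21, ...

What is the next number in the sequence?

80

Read the sequence 3 terms at a time; column i is its own pattern.
Subsequence A: 3, 6, 10, 15, 21 — the triangular numbers T_2, T_3, ….
Subsequence B: 5, -10, 20, -40 — a geometric progression (common ratio -2).
Subsequence C: 36, 49, 64, 81 — consecutive squares n² from n = 6.
The 14th slot belongs to subsequence B; its 5th term is 80.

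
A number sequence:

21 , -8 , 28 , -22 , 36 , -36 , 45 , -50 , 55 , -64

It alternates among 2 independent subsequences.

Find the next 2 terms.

66, -78

Split by position mod 2 into 2 tracks.
Stream A = 21, 28, 36, 45, 55: the triangular numbers T_6, T_7, ….
Stream B = -8, -22, -36, -50, -64: linear: a_n = 6 − 14·n.
Term 11 comes from stream A (its 6th entry): 66.
The 12th slot belongs to stream B; its 6th term is -78.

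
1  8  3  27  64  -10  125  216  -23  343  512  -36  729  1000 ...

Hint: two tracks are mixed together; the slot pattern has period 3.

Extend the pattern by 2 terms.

-49, 1331

Reading positions in blocks of 3 reveals the pattern AAB — 2 tracks woven together.
Stream A = 1, 8, 27, 64, 125, 216, 343, 512, 729, 1000: the cubes 1³, 2³, 3³, ….
Stream B = 3, -10, -23, -36: linear: a_n = 16 − 13·n.
Position 15 falls in stream B as its term 5, giving -49.
The 16th slot belongs to stream A; its 11th term is 1331.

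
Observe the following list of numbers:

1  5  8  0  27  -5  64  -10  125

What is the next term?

-15

The terms cycle through 2 interleaved subsequences.
Track A = 1, 8, 27, 64, 125: consecutive cubes n³ from n = 1.
Track B = 5, 0, -5, -10: arithmetic with common difference −5.
Position 10 → track B, term 5 = -15.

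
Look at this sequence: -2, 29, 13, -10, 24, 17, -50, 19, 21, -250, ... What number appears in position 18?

33

Read the sequence 3 terms at a time; column i is its own pattern.
Stream A: -2, -10, -50, -250 (geometric, ×5 each step).
Stream B: 29, 24, 19 (linear: a_n = 34 − 5·n).
Stream C: 13, 17, 21 (arithmetic with common difference +4).
The 18th slot belongs to stream C; its 6th term is 33.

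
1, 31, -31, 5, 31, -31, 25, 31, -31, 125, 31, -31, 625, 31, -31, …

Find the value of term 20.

Positions follow the repeating pattern ABB; grouping by letter gives 2 tracks.
Track A: 1, 5, 25, 125, 625 — successive powers of 5.
Track B: 31, -31, 31, -31, 31, -31, 31, -31, 31, -31 — oscillating between 31 and -31.
Position 20 → track B, term 13 = 31.

31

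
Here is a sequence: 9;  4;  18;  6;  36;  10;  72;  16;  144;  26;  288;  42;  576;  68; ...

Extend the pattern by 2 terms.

1152, 110

Taking every 2nd term gives 2 separate tracks.
Track A: 9, 18, 36, 72, 144, 288, 576 — a geometric progression (common ratio 2).
Track B: 4, 6, 10, 16, 26, 42, 68 — a Fibonacci-like recurrence a_n = a_{n-1} + a_{n-2}.
Position 15 falls in track A as its term 8, giving 1152.
The 16th slot belongs to track B; its 8th term is 110.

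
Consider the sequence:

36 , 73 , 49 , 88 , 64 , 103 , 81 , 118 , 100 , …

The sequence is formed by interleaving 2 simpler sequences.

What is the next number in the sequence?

Split by position mod 2 into 2 tracks.
Stream A is 36, 49, 64, 81, 100, which is consecutive squares n² from n = 6.
Stream B is 73, 88, 103, 118, which is linear: a_n = 58 + 15·n.
Term 10 comes from stream B (its 5th entry): 133.

133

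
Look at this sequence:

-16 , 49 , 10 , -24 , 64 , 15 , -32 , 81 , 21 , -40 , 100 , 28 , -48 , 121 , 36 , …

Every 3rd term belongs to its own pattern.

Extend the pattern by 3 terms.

-56, 144, 45

The terms cycle through 3 interleaved subsequences.
Subsequence A is -16, -24, -32, -40, -48, which is subtracting 8 each time.
Subsequence B is 49, 64, 81, 100, 121, which is the squares 7², 8², 9², ….
Subsequence C is 10, 15, 21, 28, 36, which is triangular numbers starting at T_4.
Term 16 comes from subsequence A (its 6th entry): -56.
The 17th slot belongs to subsequence B; its 6th term is 144.
Term 18 comes from subsequence C (its 6th entry): 45.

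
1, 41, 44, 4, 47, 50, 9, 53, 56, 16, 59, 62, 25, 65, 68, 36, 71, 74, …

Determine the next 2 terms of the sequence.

The slot pattern repeats as ABB (period 3), so there are 2 interleaved tracks.
Stream A: 1, 4, 9, 16, 25, 36 — perfect squares starting at 1².
Stream B: 41, 44, 47, 50, 53, 56, 59, 62, 65, 68, 71, 74 — linear: a_n = 38 + 3·n.
Position 19 falls in stream A as its term 7, giving 49.
Position 20 falls in stream B as its term 13, giving 77.

49, 77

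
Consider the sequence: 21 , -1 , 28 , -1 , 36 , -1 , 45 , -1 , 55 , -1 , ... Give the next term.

Odd-indexed and even-indexed terms follow separate rules.
Track A = 21, 28, 36, 45, 55: triangular numbers n(n+1)/2 for n = 6, 7, ….
Track B = -1, -1, -1, -1, -1: the constant sequence -1.
The 11th slot belongs to track A; its 6th term is 66.

66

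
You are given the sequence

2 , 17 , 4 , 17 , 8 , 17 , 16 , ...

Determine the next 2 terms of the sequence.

Taking every 2nd term gives 2 separate tracks.
Subsequence A: 2, 4, 8, 16 — powers of 2.
Subsequence B: 17, 17, 17 — constant 17.
The 8th slot belongs to subsequence B; its 4th term is 17.
Position 9 falls in subsequence A as its term 5, giving 32.

17, 32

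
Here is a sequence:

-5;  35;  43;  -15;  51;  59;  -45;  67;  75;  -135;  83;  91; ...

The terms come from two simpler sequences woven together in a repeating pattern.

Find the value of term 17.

115

The slot pattern repeats as ABB (period 3), so there are 2 interleaved tracks.
Subsequence A is -5, -15, -45, -135, which is a geometric progression (common ratio 3).
Subsequence B is 35, 43, 51, 59, 67, 75, 83, 91, which is adding 8 each time.
Position 17 → subsequence B, term 11 = 115.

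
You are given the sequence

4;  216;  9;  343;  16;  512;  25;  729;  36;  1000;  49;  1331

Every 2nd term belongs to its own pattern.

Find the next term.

Odd-indexed and even-indexed terms follow separate rules.
Subsequence A: 4, 9, 16, 25, 36, 49 — perfect squares starting at 2².
Subsequence B: 216, 343, 512, 729, 1000, 1331 — perfect cubes starting at 6³.
Position 13 → subsequence A, term 7 = 64.

64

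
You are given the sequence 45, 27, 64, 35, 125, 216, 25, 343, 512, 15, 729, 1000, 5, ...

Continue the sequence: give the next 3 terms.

1331, 1728, -5

Reading positions in blocks of 3 reveals the pattern ABB — 2 tracks woven together.
Subsequence A: 45, 35, 25, 15, 5. Arithmetic, step −10.
Subsequence B: 27, 64, 125, 216, 343, 512, 729, 1000. Consecutive cubes n³ from n = 3.
Position 14 → subsequence B, term 9 = 1331.
Term 15 comes from subsequence B (its 10th entry): 1728.
Position 16 → subsequence A, term 6 = -5.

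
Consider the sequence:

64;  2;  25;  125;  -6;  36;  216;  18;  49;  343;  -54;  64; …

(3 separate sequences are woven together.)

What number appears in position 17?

-486

Taking every 3rd term gives 3 separate tracks.
Subsequence A: 64, 125, 216, 343 (the cubes 4³, 5³, 6³, …).
Subsequence B: 2, -6, 18, -54 (geometric with ratio -3).
Subsequence C: 25, 36, 49, 64 (consecutive squares n² from n = 5).
Position 17 falls in subsequence B as its term 6, giving -486.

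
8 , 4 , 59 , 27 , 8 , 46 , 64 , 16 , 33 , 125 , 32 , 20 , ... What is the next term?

Taking every 3rd term gives 3 separate tracks.
Track A = 8, 27, 64, 125: perfect cubes starting at 2³.
Track B = 4, 8, 16, 32: successive powers of 2.
Track C = 59, 46, 33, 20: arithmetic with common difference −13.
Position 13 → track A, term 5 = 216.

216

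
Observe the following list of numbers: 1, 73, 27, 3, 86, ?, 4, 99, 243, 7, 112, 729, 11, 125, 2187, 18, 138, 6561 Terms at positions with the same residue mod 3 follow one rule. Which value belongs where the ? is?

81

Taking every 3rd term gives 3 separate tracks.
Track A = 1, 3, 4, 7, 11, 18: a Fibonacci-like recurrence a_n = a_{n-1} + a_{n-2}.
Track B = 73, 86, 99, 112, 125, 138: arithmetic with common difference +13.
Track C = 27, ?, 243, 729, 2187, 6561: successive powers of 3.
Track C's pattern makes the blank 81.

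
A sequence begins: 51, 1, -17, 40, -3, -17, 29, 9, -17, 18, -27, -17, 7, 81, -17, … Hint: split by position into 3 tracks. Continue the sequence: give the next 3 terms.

-4, -243, -17

Split by position mod 3 into 3 tracks.
Track A: 51, 40, 29, 18, 7 — arithmetic with common difference −11.
Track B: 1, -3, 9, -27, 81 — multiplying by -3 each time.
Track C: -17, -17, -17, -17, -17 — constant -17.
Position 16 falls in track A as its term 6, giving -4.
Position 17 → track B, term 6 = -243.
Term 18 comes from track C (its 6th entry): -17.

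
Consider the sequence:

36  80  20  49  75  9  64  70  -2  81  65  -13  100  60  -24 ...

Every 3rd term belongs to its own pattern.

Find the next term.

121

Split by position mod 3 into 3 tracks.
Stream A: 36, 49, 64, 81, 100 — consecutive squares n² from n = 6.
Stream B: 80, 75, 70, 65, 60 — arithmetic with common difference −5.
Stream C: 20, 9, -2, -13, -24 — subtracting 11 each time.
Term 16 comes from stream A (its 6th entry): 121.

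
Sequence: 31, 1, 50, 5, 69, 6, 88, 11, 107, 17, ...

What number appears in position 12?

28

Taking every 2nd term gives 2 separate tracks.
Subsequence A: 31, 50, 69, 88, 107 — arithmetic, step +19.
Subsequence B: 1, 5, 6, 11, 17 — Fibonacci-style (each term is the sum of the two before it).
The 12th slot belongs to subsequence B; its 6th term is 28.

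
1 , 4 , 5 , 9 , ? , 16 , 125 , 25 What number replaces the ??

25

Split by position mod 2 into 2 tracks.
Track A: 1, 5, ?, 125. Successive powers of 5.
Track B: 4, 9, 16, 25. The squares 2², 3², 4², ….
Track A's pattern makes the blank 25.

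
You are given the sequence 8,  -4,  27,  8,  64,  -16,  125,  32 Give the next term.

216

The terms cycle through 2 interleaved subsequences.
Track A: 8, 27, 64, 125. Perfect cubes starting at 2³.
Track B: -4, 8, -16, 32. Multiplying by -2 each time.
Position 9 → track A, term 5 = 216.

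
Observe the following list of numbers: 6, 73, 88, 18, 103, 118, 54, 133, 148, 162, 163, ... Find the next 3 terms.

Positions follow the repeating pattern ABB; grouping by letter gives 2 tracks.
Subsequence A = 6, 18, 54, 162: geometric with ratio 3.
Subsequence B = 73, 88, 103, 118, 133, 148, 163: adding 15 each time.
Term 12 comes from subsequence B (its 8th entry): 178.
Term 13 comes from subsequence A (its 5th entry): 486.
The 14th slot belongs to subsequence B; its 9th term is 193.

178, 486, 193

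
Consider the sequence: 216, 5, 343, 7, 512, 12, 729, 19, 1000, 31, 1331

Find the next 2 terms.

50, 1728

Taking every 2nd term gives 2 separate tracks.
Stream A: 216, 343, 512, 729, 1000, 1331 — the cubes 6³, 7³, 8³, ….
Stream B: 5, 7, 12, 19, 31 — a Fibonacci-like recurrence a_n = a_{n-1} + a_{n-2}.
The 12th slot belongs to stream B; its 6th term is 50.
Term 13 comes from stream A (its 7th entry): 1728.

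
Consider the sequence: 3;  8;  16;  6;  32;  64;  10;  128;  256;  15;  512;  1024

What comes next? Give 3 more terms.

21, 2048, 4096

The slot pattern repeats as ABB (period 3), so there are 2 interleaved tracks.
Track A: 3, 6, 10, 15 (triangular numbers n(n+1)/2 for n = 2, 3, …).
Track B: 8, 16, 32, 64, 128, 256, 512, 1024 (a geometric progression (common ratio 2)).
Position 13 → track A, term 5 = 21.
Term 14 comes from track B (its 9th entry): 2048.
Position 15 → track B, term 10 = 4096.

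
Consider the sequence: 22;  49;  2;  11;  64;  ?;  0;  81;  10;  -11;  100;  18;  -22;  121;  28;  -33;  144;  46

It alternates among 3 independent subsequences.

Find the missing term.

8

The terms cycle through 3 interleaved subsequences.
Track A = 22, 11, 0, -11, -22, -33: subtracting 11 each time.
Track B = 49, 64, 81, 100, 121, 144: perfect squares starting at 7².
Track C = 2, ?, 10, 18, 28, 46: each term equals the sum of the previous two.
The gap is track C's term 2; the rule gives 8.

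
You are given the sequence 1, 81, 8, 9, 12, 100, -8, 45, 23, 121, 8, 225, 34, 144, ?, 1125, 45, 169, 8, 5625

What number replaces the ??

-8

Split by position mod 4 into 4 tracks.
Track A: 1, 12, 23, 34, 45 (adding 11 each time).
Track B: 81, 100, 121, 144, 169 (consecutive squares n² from n = 9).
Track C: 8, -8, 8, ?, 8 (oscillating between 8 and -8).
Track D: 9, 45, 225, 1125, 5625 (geometric with ratio 5).
The gap is track C's term 4; the rule gives -8.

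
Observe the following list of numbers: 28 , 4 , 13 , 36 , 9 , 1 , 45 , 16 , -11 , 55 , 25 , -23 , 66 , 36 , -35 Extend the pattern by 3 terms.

Taking every 3rd term gives 3 separate tracks.
Subsequence A: 28, 36, 45, 55, 66 (triangular numbers n(n+1)/2 for n = 7, 8, …).
Subsequence B: 4, 9, 16, 25, 36 (the squares 2², 3², 4², …).
Subsequence C: 13, 1, -11, -23, -35 (arithmetic with common difference −12).
Term 16 comes from subsequence A (its 6th entry): 78.
Term 17 comes from subsequence B (its 6th entry): 49.
Position 18 → subsequence C, term 6 = -47.

78, 49, -47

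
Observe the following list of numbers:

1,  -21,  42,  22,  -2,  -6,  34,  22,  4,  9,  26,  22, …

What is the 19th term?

10

Split by position mod 4 into 4 tracks.
Subsequence A: 1, -2, 4. Multiplying by -2 each time.
Subsequence B: -21, -6, 9. Adding 15 each time.
Subsequence C: 42, 34, 26. Arithmetic, step −8.
Subsequence D: 22, 22, 22. Always 22.
Term 19 comes from subsequence C (its 5th entry): 10.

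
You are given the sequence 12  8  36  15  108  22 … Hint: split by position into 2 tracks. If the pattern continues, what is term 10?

Taking every 2nd term gives 2 separate tracks.
Stream A: 12, 36, 108 (a geometric progression (common ratio 3)).
Stream B: 8, 15, 22 (arithmetic with common difference +7).
Term 10 comes from stream B (its 5th entry): 36.

36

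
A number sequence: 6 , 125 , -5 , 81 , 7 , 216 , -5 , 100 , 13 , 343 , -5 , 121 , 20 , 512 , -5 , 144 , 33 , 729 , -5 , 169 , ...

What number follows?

Taking every 4th term gives 4 separate tracks.
Stream A is 6, 7, 13, 20, 33, which is a Fibonacci-like recurrence a_n = a_{n-1} + a_{n-2}.
Stream B is 125, 216, 343, 512, 729, which is consecutive cubes n³ from n = 5.
Stream C is -5, -5, -5, -5, -5, which is constant -5.
Stream D is 81, 100, 121, 144, 169, which is consecutive squares n² from n = 9.
The 21st slot belongs to stream A; its 6th term is 53.

53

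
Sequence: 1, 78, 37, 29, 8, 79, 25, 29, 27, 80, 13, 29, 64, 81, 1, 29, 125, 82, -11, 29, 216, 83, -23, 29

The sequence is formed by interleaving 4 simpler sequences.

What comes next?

The terms cycle through 4 interleaved subsequences.
Track A is 1, 8, 27, 64, 125, 216, which is the cubes 1³, 2³, 3³, ….
Track B is 78, 79, 80, 81, 82, 83, which is arithmetic, step +1.
Track C is 37, 25, 13, 1, -11, -23, which is subtracting 12 each time.
Track D is 29, 29, 29, 29, 29, 29, which is constant 29.
The 25th slot belongs to track A; its 7th term is 343.

343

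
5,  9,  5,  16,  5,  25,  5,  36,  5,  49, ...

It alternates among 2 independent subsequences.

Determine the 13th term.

5

Split by position mod 2 into 2 tracks.
Stream A is 5, 5, 5, 5, 5, which is always 5.
Stream B is 9, 16, 25, 36, 49, which is perfect squares starting at 3².
Term 13 comes from stream A (its 7th entry): 5.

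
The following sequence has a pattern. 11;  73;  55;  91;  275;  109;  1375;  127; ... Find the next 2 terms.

The terms cycle through 2 interleaved subsequences.
Subsequence A: 11, 55, 275, 1375 (geometric with ratio 5).
Subsequence B: 73, 91, 109, 127 (arithmetic with common difference +18).
Position 9 → subsequence A, term 5 = 6875.
Position 10 falls in subsequence B as its term 5, giving 145.

6875, 145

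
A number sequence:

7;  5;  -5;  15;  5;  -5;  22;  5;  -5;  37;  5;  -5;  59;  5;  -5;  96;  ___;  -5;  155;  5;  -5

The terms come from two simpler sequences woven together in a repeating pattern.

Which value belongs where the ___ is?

5

The slot pattern repeats as ABB (period 3), so there are 2 interleaved tracks.
Subsequence A = 7, 15, 22, 37, 59, 96, 155: each term equals the sum of the previous two.
Subsequence B = 5, -5, 5, -5, 5, -5, 5, -5, 5, -5, ?, -5, 5, -5: alternating ±5.
So the missing entry in subsequence B is 5.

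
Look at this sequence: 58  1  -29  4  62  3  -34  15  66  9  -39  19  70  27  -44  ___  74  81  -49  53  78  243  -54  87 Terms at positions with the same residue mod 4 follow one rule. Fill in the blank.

Split by position mod 4: positions 1, 5, 9, … form one track, and each other residue class forms its own.
Track A: 58, 62, 66, 70, 74, 78 (arithmetic with common difference +4).
Track B: 1, 3, 9, 27, 81, 243 (powers 3^0, 3^1, 3^2, …).
Track C: -29, -34, -39, -44, -49, -54 (linear: a_n = -24 − 5·n).
Track D: 4, 15, 19, ?, 53, 87 (a Fibonacci-like recurrence a_n = a_{n-1} + a_{n-2}).
So the missing entry in track D is 34.

34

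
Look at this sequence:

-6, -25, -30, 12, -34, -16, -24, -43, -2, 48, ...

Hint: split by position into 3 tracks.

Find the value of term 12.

Split by position mod 3: positions 1, 4, 7, … form one track, and each other residue class forms its own.
Track A = -6, 12, -24, 48: a geometric progression (common ratio -2).
Track B = -25, -34, -43: linear: a_n = -16 − 9·n.
Track C = -30, -16, -2: arithmetic with common difference +14.
Position 12 falls in track C as its term 4, giving 12.

12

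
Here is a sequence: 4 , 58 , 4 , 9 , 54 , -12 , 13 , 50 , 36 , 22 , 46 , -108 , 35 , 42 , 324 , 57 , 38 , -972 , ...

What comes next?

92

Read the sequence 3 terms at a time; column i is its own pattern.
Subsequence A: 4, 9, 13, 22, 35, 57 (each term equals the sum of the previous two).
Subsequence B: 58, 54, 50, 46, 42, 38 (arithmetic with common difference −4).
Subsequence C: 4, -12, 36, -108, 324, -972 (geometric with ratio -3).
Position 19 → subsequence A, term 7 = 92.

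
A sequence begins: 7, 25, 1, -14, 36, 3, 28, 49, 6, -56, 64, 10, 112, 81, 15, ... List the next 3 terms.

The terms cycle through 3 interleaved subsequences.
Track A: 7, -14, 28, -56, 112 — a geometric progression (common ratio -2).
Track B: 25, 36, 49, 64, 81 — consecutive squares n² from n = 5.
Track C: 1, 3, 6, 10, 15 — triangular numbers n(n+1)/2 for n = 1, 2, ….
The 16th slot belongs to track A; its 6th term is -224.
Position 17 → track B, term 6 = 100.
Position 18 → track C, term 6 = 21.

-224, 100, 21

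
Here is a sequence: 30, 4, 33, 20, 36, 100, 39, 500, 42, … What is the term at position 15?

Split by position mod 2 into 2 tracks.
Track A: 30, 33, 36, 39, 42. Adding 3 each time.
Track B: 4, 20, 100, 500. Multiplying by 5 each time.
Position 15 → track A, term 8 = 51.

51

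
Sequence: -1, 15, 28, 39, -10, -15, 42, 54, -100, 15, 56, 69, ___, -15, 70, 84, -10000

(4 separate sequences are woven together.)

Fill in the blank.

The terms cycle through 4 interleaved subsequences.
Stream A: -1, -10, -100, ?, -10000. Geometric, ×10 each step.
Stream B: 15, -15, 15, -15. Alternating ±15.
Stream C: 28, 42, 56, 70. Arithmetic, step +14.
Stream D: 39, 54, 69, 84. Linear: a_n = 24 + 15·n.
Stream A's pattern makes the blank -1000.

-1000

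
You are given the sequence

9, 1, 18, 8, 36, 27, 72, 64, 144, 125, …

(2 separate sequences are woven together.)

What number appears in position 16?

512

Positions 1, 3, 5, … form one subsequence and positions 2, 4, 6, … form another.
Stream A: 9, 18, 36, 72, 144. Multiplying by 2 each time.
Stream B: 1, 8, 27, 64, 125. Perfect cubes starting at 1³.
Position 16 → stream B, term 8 = 512.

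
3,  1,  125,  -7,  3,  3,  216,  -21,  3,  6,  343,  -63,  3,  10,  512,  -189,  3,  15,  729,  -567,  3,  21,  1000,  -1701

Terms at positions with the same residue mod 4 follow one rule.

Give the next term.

3

Split by position mod 4: positions 1, 5, 9, … form one track, and each other residue class forms its own.
Subsequence A: 3, 3, 3, 3, 3, 3 — always 3.
Subsequence B: 1, 3, 6, 10, 15, 21 — triangular numbers starting at T_1.
Subsequence C: 125, 216, 343, 512, 729, 1000 — consecutive cubes n³ from n = 5.
Subsequence D: -7, -21, -63, -189, -567, -1701 — geometric, ×3 each step.
Term 25 comes from subsequence A (its 7th entry): 3.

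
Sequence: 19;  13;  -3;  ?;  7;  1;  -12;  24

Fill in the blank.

Reading positions in blocks of 4 reveals the pattern AABB — 2 tracks woven together.
Track A is 19, 13, 7, 1, which is arithmetic, step −6.
Track B is -3, ?, -12, 24, which is geometric with ratio -2.
Track B's pattern makes the blank 6.

6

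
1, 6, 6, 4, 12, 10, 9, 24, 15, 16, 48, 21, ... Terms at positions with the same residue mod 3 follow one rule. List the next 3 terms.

Read the sequence 3 terms at a time; column i is its own pattern.
Track A = 1, 4, 9, 16: consecutive squares n² from n = 1.
Track B = 6, 12, 24, 48: multiplying by 2 each time.
Track C = 6, 10, 15, 21: the triangular numbers T_3, T_4, ….
Term 13 comes from track A (its 5th entry): 25.
Position 14 → track B, term 5 = 96.
The 15th slot belongs to track C; its 5th term is 28.

25, 96, 28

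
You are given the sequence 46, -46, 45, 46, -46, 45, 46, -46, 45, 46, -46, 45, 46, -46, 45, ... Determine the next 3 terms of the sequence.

Positions follow the repeating pattern AAB; grouping by letter gives 2 tracks.
Track A: 46, -46, 46, -46, 46, -46, 46, -46, 46, -46. Oscillating between 46 and -46.
Track B: 45, 45, 45, 45, 45. The constant sequence 45.
Position 16 falls in track A as its term 11, giving 46.
The 17th slot belongs to track A; its 12th term is -46.
Position 18 falls in track B as its term 6, giving 45.

46, -46, 45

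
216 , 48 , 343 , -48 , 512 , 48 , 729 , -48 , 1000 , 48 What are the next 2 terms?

1331, -48

The terms cycle through 2 interleaved subsequences.
Stream A: 216, 343, 512, 729, 1000. Consecutive cubes n³ from n = 6.
Stream B: 48, -48, 48, -48, 48. Alternating ±48.
Term 11 comes from stream A (its 6th entry): 1331.
The 12th slot belongs to stream B; its 6th term is -48.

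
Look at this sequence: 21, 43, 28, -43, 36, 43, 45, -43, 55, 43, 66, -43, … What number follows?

Positions 1, 3, 5, … form one subsequence and positions 2, 4, 6, … form another.
Stream A: 21, 28, 36, 45, 55, 66 — triangular numbers n(n+1)/2 for n = 6, 7, ….
Stream B: 43, -43, 43, -43, 43, -43 — alternating ±43.
Term 13 comes from stream A (its 7th entry): 78.

78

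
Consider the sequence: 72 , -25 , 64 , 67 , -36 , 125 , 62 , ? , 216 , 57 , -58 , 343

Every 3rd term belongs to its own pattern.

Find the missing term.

-47

Split by position mod 3: positions 1, 4, 7, … form one track, and each other residue class forms its own.
Subsequence A = 72, 67, 62, 57: arithmetic, step −5.
Subsequence B = -25, -36, ?, -58: arithmetic with common difference −11.
Subsequence C = 64, 125, 216, 343: perfect cubes starting at 4³.
Filling subsequence B at index 3 by its rule yields -47.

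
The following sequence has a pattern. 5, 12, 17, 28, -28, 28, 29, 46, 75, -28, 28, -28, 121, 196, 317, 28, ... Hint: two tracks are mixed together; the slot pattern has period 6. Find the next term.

Reading positions in blocks of 6 reveals the pattern AAABBB — 2 tracks woven together.
Track A: 5, 12, 17, 29, 46, 75, 121, 196, 317. Each term equals the sum of the previous two.
Track B: 28, -28, 28, -28, 28, -28, 28. The oscillation 28·(−1)^(n+1).
Term 17 comes from track B (its 8th entry): -28.

-28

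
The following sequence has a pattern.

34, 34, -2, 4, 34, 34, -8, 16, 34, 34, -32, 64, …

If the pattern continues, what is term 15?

The slot pattern repeats as AABB (period 4), so there are 2 interleaved tracks.
Stream A is 34, 34, 34, 34, 34, 34, which is always 34.
Stream B is -2, 4, -8, 16, -32, 64, which is geometric with ratio -2.
The 15th slot belongs to stream B; its 7th term is -128.

-128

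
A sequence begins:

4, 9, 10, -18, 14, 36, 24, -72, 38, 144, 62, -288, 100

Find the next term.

Positions 1, 3, 5, … form one subsequence and positions 2, 4, 6, … form another.
Stream A: 4, 10, 14, 24, 38, 62, 100. A Fibonacci-like recurrence a_n = a_{n-1} + a_{n-2}.
Stream B: 9, -18, 36, -72, 144, -288. A geometric progression (common ratio -2).
The 14th slot belongs to stream B; its 7th term is 576.

576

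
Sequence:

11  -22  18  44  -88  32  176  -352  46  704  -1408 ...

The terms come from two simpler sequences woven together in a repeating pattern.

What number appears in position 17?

-22528

The slot pattern repeats as AAB (period 3), so there are 2 interleaved tracks.
Stream A: 11, -22, 44, -88, 176, -352, 704, -1408 — geometric with ratio -2.
Stream B: 18, 32, 46 — arithmetic with common difference +14.
Position 17 falls in stream A as its term 12, giving -22528.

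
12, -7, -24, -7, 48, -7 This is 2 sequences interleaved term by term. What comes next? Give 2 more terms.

The terms cycle through 2 interleaved subsequences.
Track A: 12, -24, 48 (a geometric progression (common ratio -2)).
Track B: -7, -7, -7 (constant -7).
Term 7 comes from track A (its 4th entry): -96.
Position 8 falls in track B as its term 4, giving -7.

-96, -7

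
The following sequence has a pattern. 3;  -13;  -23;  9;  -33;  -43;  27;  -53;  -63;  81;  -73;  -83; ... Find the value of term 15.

Positions follow the repeating pattern ABB; grouping by letter gives 2 tracks.
Stream A is 3, 9, 27, 81, which is successive powers of 3.
Stream B is -13, -23, -33, -43, -53, -63, -73, -83, which is arithmetic with common difference −10.
The 15th slot belongs to stream B; its 10th term is -103.

-103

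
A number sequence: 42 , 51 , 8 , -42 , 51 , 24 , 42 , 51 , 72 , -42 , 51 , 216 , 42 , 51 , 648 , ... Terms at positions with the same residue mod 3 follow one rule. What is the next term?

Read the sequence 3 terms at a time; column i is its own pattern.
Track A: 42, -42, 42, -42, 42. Alternating ±42.
Track B: 51, 51, 51, 51, 51. Always 51.
Track C: 8, 24, 72, 216, 648. A geometric progression (common ratio 3).
The 16th slot belongs to track A; its 6th term is -42.

-42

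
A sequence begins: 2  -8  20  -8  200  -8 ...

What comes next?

Taking every 2nd term gives 2 separate tracks.
Track A: 2, 20, 200. Multiplying by 10 each time.
Track B: -8, -8, -8. The constant sequence -8.
Position 7 falls in track A as its term 4, giving 2000.

2000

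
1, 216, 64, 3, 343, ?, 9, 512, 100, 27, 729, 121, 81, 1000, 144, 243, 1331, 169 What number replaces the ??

81

The terms cycle through 3 interleaved subsequences.
Track A: 1, 3, 9, 27, 81, 243 — successive powers of 3.
Track B: 216, 343, 512, 729, 1000, 1331 — the cubes 6³, 7³, 8³, ….
Track C: 64, ?, 100, 121, 144, 169 — the squares 8², 9², 10², ….
So the missing entry in track C is 81.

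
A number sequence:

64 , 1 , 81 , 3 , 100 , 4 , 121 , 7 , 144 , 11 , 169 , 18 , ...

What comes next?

196

Taking every 2nd term gives 2 separate tracks.
Subsequence A: 64, 81, 100, 121, 144, 169 (consecutive squares n² from n = 8).
Subsequence B: 1, 3, 4, 7, 11, 18 (Fibonacci-style (each term is the sum of the two before it)).
Position 13 → subsequence A, term 7 = 196.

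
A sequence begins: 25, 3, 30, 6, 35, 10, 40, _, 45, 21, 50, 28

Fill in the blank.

Split by position mod 2 into 2 tracks.
Track A: 25, 30, 35, 40, 45, 50. Arithmetic, step +5.
Track B: 3, 6, 10, ?, 21, 28. Triangular numbers starting at T_2.
Filling track B at index 4 by its rule yields 15.

15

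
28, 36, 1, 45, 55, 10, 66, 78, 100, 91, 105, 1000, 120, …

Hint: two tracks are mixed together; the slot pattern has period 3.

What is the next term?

Positions follow the repeating pattern AAB; grouping by letter gives 2 tracks.
Subsequence A: 28, 36, 45, 55, 66, 78, 91, 105, 120 — triangular numbers starting at T_7.
Subsequence B: 1, 10, 100, 1000 — multiplying by 10 each time.
The 14th slot belongs to subsequence A; its 10th term is 136.

136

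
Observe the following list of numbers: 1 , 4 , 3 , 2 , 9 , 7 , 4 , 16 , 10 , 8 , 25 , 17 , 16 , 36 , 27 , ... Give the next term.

Split by position mod 3 into 3 tracks.
Subsequence A: 1, 2, 4, 8, 16. Multiplying by 2 each time.
Subsequence B: 4, 9, 16, 25, 36. Consecutive squares n² from n = 2.
Subsequence C: 3, 7, 10, 17, 27. Each term equals the sum of the previous two.
Position 16 → subsequence A, term 6 = 32.

32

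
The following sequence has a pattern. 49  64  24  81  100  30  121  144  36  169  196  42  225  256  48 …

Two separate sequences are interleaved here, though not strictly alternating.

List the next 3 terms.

289, 324, 54

Reading positions in blocks of 3 reveals the pattern AAB — 2 tracks woven together.
Subsequence A is 49, 64, 81, 100, 121, 144, 169, 196, 225, 256, which is perfect squares starting at 7².
Subsequence B is 24, 30, 36, 42, 48, which is arithmetic with common difference +6.
Position 16 falls in subsequence A as its term 11, giving 289.
The 17th slot belongs to subsequence A; its 12th term is 324.
The 18th slot belongs to subsequence B; its 6th term is 54.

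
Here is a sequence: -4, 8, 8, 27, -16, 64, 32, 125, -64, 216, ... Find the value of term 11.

128

The terms cycle through 2 interleaved subsequences.
Subsequence A: -4, 8, -16, 32, -64 — geometric with ratio -2.
Subsequence B: 8, 27, 64, 125, 216 — consecutive cubes n³ from n = 2.
Term 11 comes from subsequence A (its 6th entry): 128.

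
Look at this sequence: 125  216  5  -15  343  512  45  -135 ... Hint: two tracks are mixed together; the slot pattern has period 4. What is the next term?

729

The slot pattern repeats as AABB (period 4), so there are 2 interleaved tracks.
Subsequence A: 125, 216, 343, 512. The cubes 5³, 6³, 7³, ….
Subsequence B: 5, -15, 45, -135. Multiplying by -3 each time.
Position 9 → subsequence A, term 5 = 729.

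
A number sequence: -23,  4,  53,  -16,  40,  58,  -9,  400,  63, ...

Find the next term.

-2

Split by position mod 3: positions 1, 4, 7, … form one track, and each other residue class forms its own.
Stream A: -23, -16, -9 — linear: a_n = -30 + 7·n.
Stream B: 4, 40, 400 — a geometric progression (common ratio 10).
Stream C: 53, 58, 63 — arithmetic, step +5.
Position 10 falls in stream A as its term 4, giving -2.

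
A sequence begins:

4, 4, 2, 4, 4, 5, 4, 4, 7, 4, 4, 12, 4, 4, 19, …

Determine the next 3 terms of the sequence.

4, 4, 31

Reading positions in blocks of 3 reveals the pattern AAB — 2 tracks woven together.
Track A: 4, 4, 4, 4, 4, 4, 4, 4, 4, 4 — always 4.
Track B: 2, 5, 7, 12, 19 — a Fibonacci-like recurrence a_n = a_{n-1} + a_{n-2}.
Position 16 falls in track A as its term 11, giving 4.
The 17th slot belongs to track A; its 12th term is 4.
Term 18 comes from track B (its 6th entry): 31.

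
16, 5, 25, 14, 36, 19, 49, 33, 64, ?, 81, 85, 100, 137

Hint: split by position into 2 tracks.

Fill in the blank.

52

Odd-indexed and even-indexed terms follow separate rules.
Subsequence A: 16, 25, 36, 49, 64, 81, 100 (perfect squares starting at 4²).
Subsequence B: 5, 14, 19, 33, ?, 85, 137 (a Fibonacci-like recurrence a_n = a_{n-1} + a_{n-2}).
Subsequence B's pattern makes the blank 52.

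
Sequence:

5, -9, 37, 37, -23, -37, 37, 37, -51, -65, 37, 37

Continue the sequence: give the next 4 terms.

Reading positions in blocks of 4 reveals the pattern AABB — 2 tracks woven together.
Track A: 5, -9, -23, -37, -51, -65 — linear: a_n = 19 − 14·n.
Track B: 37, 37, 37, 37, 37, 37 — always 37.
Position 13 → track A, term 7 = -79.
Position 14 → track A, term 8 = -93.
Position 15 falls in track B as its term 7, giving 37.
Term 16 comes from track B (its 8th entry): 37.

-79, -93, 37, 37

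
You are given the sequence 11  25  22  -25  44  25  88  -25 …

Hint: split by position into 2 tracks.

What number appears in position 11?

Split by position mod 2 into 2 tracks.
Track A: 11, 22, 44, 88. Geometric, ×2 each step.
Track B: 25, -25, 25, -25. Alternating ±25.
Position 11 → track A, term 6 = 352.

352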